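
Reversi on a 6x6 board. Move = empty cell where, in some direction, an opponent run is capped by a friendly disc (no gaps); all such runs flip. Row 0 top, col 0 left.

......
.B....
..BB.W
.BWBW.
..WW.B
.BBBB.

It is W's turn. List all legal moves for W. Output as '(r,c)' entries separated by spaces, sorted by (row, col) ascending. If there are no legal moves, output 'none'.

Answer: (1,2) (1,3) (1,4) (2,0) (2,4) (3,0)

Derivation:
(0,0): no bracket -> illegal
(0,1): no bracket -> illegal
(0,2): no bracket -> illegal
(1,0): no bracket -> illegal
(1,2): flips 2 -> legal
(1,3): flips 2 -> legal
(1,4): flips 1 -> legal
(2,0): flips 1 -> legal
(2,1): no bracket -> illegal
(2,4): flips 1 -> legal
(3,0): flips 1 -> legal
(3,5): no bracket -> illegal
(4,0): no bracket -> illegal
(4,1): no bracket -> illegal
(4,4): no bracket -> illegal
(5,0): no bracket -> illegal
(5,5): no bracket -> illegal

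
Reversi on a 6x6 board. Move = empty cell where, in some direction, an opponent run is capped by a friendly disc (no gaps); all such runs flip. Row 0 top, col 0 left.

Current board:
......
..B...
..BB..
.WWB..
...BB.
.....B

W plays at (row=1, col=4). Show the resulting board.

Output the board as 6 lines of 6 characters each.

Answer: ......
..B.W.
..BW..
.WWB..
...BB.
.....B

Derivation:
Place W at (1,4); scan 8 dirs for brackets.
Dir NW: first cell '.' (not opp) -> no flip
Dir N: first cell '.' (not opp) -> no flip
Dir NE: first cell '.' (not opp) -> no flip
Dir W: first cell '.' (not opp) -> no flip
Dir E: first cell '.' (not opp) -> no flip
Dir SW: opp run (2,3) capped by W -> flip
Dir S: first cell '.' (not opp) -> no flip
Dir SE: first cell '.' (not opp) -> no flip
All flips: (2,3)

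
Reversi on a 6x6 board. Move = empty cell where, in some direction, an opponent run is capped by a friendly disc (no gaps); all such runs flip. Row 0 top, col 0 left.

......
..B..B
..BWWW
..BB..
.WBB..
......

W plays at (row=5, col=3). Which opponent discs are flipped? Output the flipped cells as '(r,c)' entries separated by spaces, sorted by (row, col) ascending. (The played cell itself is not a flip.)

Answer: (3,3) (4,3)

Derivation:
Dir NW: opp run (4,2), next='.' -> no flip
Dir N: opp run (4,3) (3,3) capped by W -> flip
Dir NE: first cell '.' (not opp) -> no flip
Dir W: first cell '.' (not opp) -> no flip
Dir E: first cell '.' (not opp) -> no flip
Dir SW: edge -> no flip
Dir S: edge -> no flip
Dir SE: edge -> no flip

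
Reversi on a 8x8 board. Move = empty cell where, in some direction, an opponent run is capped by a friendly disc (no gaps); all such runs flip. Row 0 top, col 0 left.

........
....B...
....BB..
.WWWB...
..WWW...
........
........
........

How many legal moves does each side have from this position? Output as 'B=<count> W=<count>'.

Answer: B=4 W=4

Derivation:
-- B to move --
(2,0): no bracket -> illegal
(2,1): no bracket -> illegal
(2,2): no bracket -> illegal
(2,3): no bracket -> illegal
(3,0): flips 3 -> legal
(3,5): no bracket -> illegal
(4,0): no bracket -> illegal
(4,1): no bracket -> illegal
(4,5): no bracket -> illegal
(5,1): flips 2 -> legal
(5,2): flips 1 -> legal
(5,3): no bracket -> illegal
(5,4): flips 1 -> legal
(5,5): no bracket -> illegal
B mobility = 4
-- W to move --
(0,3): no bracket -> illegal
(0,4): flips 3 -> legal
(0,5): no bracket -> illegal
(1,3): no bracket -> illegal
(1,5): flips 1 -> legal
(1,6): flips 2 -> legal
(2,3): no bracket -> illegal
(2,6): no bracket -> illegal
(3,5): flips 1 -> legal
(3,6): no bracket -> illegal
(4,5): no bracket -> illegal
W mobility = 4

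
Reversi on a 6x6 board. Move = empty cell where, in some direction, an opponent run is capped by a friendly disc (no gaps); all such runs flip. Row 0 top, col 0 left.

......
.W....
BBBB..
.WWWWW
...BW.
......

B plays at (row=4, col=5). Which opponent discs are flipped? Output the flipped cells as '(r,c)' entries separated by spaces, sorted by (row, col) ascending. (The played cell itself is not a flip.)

Answer: (3,4) (4,4)

Derivation:
Dir NW: opp run (3,4) capped by B -> flip
Dir N: opp run (3,5), next='.' -> no flip
Dir NE: edge -> no flip
Dir W: opp run (4,4) capped by B -> flip
Dir E: edge -> no flip
Dir SW: first cell '.' (not opp) -> no flip
Dir S: first cell '.' (not opp) -> no flip
Dir SE: edge -> no flip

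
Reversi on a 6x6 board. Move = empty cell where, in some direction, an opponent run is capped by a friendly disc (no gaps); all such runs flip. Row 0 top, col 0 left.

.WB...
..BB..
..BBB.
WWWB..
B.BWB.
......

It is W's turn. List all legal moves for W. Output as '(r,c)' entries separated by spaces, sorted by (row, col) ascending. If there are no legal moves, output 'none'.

Answer: (0,3) (0,4) (1,4) (3,4) (4,1) (4,5) (5,0) (5,2) (5,3)

Derivation:
(0,3): flips 4 -> legal
(0,4): flips 2 -> legal
(1,1): no bracket -> illegal
(1,4): flips 1 -> legal
(1,5): no bracket -> illegal
(2,1): no bracket -> illegal
(2,5): no bracket -> illegal
(3,4): flips 3 -> legal
(3,5): no bracket -> illegal
(4,1): flips 1 -> legal
(4,5): flips 1 -> legal
(5,0): flips 1 -> legal
(5,1): no bracket -> illegal
(5,2): flips 1 -> legal
(5,3): flips 1 -> legal
(5,4): no bracket -> illegal
(5,5): no bracket -> illegal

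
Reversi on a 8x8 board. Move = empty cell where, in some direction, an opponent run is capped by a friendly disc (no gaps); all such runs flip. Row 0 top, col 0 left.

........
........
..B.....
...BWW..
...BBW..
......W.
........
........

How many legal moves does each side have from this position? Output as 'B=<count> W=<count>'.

-- B to move --
(2,3): no bracket -> illegal
(2,4): flips 1 -> legal
(2,5): flips 1 -> legal
(2,6): flips 1 -> legal
(3,6): flips 2 -> legal
(4,6): flips 1 -> legal
(4,7): no bracket -> illegal
(5,4): no bracket -> illegal
(5,5): no bracket -> illegal
(5,7): no bracket -> illegal
(6,5): no bracket -> illegal
(6,6): no bracket -> illegal
(6,7): no bracket -> illegal
B mobility = 5
-- W to move --
(1,1): no bracket -> illegal
(1,2): no bracket -> illegal
(1,3): no bracket -> illegal
(2,1): no bracket -> illegal
(2,3): no bracket -> illegal
(2,4): no bracket -> illegal
(3,1): no bracket -> illegal
(3,2): flips 1 -> legal
(4,2): flips 2 -> legal
(5,2): flips 1 -> legal
(5,3): flips 1 -> legal
(5,4): flips 1 -> legal
(5,5): no bracket -> illegal
W mobility = 5

Answer: B=5 W=5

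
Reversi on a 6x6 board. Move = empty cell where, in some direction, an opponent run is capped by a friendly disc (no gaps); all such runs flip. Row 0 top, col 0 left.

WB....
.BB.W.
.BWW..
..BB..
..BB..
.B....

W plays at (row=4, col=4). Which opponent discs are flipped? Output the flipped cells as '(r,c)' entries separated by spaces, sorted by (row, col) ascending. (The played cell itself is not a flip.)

Dir NW: opp run (3,3) capped by W -> flip
Dir N: first cell '.' (not opp) -> no flip
Dir NE: first cell '.' (not opp) -> no flip
Dir W: opp run (4,3) (4,2), next='.' -> no flip
Dir E: first cell '.' (not opp) -> no flip
Dir SW: first cell '.' (not opp) -> no flip
Dir S: first cell '.' (not opp) -> no flip
Dir SE: first cell '.' (not opp) -> no flip

Answer: (3,3)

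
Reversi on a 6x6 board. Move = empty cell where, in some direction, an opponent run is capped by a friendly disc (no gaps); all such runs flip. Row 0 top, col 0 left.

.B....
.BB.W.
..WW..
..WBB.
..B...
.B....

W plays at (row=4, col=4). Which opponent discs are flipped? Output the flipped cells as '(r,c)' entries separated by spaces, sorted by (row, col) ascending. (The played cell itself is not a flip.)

Answer: (3,3)

Derivation:
Dir NW: opp run (3,3) capped by W -> flip
Dir N: opp run (3,4), next='.' -> no flip
Dir NE: first cell '.' (not opp) -> no flip
Dir W: first cell '.' (not opp) -> no flip
Dir E: first cell '.' (not opp) -> no flip
Dir SW: first cell '.' (not opp) -> no flip
Dir S: first cell '.' (not opp) -> no flip
Dir SE: first cell '.' (not opp) -> no flip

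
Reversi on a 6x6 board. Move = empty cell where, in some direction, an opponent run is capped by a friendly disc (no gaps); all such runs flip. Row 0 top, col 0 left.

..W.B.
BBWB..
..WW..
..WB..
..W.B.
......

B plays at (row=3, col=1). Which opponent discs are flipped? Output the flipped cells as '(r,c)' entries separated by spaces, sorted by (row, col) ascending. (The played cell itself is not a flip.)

Answer: (2,2) (3,2)

Derivation:
Dir NW: first cell '.' (not opp) -> no flip
Dir N: first cell '.' (not opp) -> no flip
Dir NE: opp run (2,2) capped by B -> flip
Dir W: first cell '.' (not opp) -> no flip
Dir E: opp run (3,2) capped by B -> flip
Dir SW: first cell '.' (not opp) -> no flip
Dir S: first cell '.' (not opp) -> no flip
Dir SE: opp run (4,2), next='.' -> no flip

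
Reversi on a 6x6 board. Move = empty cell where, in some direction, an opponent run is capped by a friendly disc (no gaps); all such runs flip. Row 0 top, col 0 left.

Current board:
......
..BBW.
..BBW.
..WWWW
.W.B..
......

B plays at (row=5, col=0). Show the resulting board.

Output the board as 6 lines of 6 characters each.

Place B at (5,0); scan 8 dirs for brackets.
Dir NW: edge -> no flip
Dir N: first cell '.' (not opp) -> no flip
Dir NE: opp run (4,1) (3,2) capped by B -> flip
Dir W: edge -> no flip
Dir E: first cell '.' (not opp) -> no flip
Dir SW: edge -> no flip
Dir S: edge -> no flip
Dir SE: edge -> no flip
All flips: (3,2) (4,1)

Answer: ......
..BBW.
..BBW.
..BWWW
.B.B..
B.....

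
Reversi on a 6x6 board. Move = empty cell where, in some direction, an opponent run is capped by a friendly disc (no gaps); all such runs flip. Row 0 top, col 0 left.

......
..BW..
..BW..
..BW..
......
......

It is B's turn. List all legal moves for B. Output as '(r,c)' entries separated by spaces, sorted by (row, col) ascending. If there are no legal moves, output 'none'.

(0,2): no bracket -> illegal
(0,3): no bracket -> illegal
(0,4): flips 1 -> legal
(1,4): flips 2 -> legal
(2,4): flips 1 -> legal
(3,4): flips 2 -> legal
(4,2): no bracket -> illegal
(4,3): no bracket -> illegal
(4,4): flips 1 -> legal

Answer: (0,4) (1,4) (2,4) (3,4) (4,4)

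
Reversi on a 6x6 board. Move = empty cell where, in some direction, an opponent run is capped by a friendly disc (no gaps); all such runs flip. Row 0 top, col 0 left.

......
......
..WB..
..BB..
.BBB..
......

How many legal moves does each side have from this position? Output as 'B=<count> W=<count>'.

-- B to move --
(1,1): flips 1 -> legal
(1,2): flips 1 -> legal
(1,3): no bracket -> illegal
(2,1): flips 1 -> legal
(3,1): no bracket -> illegal
B mobility = 3
-- W to move --
(1,2): no bracket -> illegal
(1,3): no bracket -> illegal
(1,4): no bracket -> illegal
(2,1): no bracket -> illegal
(2,4): flips 1 -> legal
(3,0): no bracket -> illegal
(3,1): no bracket -> illegal
(3,4): no bracket -> illegal
(4,0): no bracket -> illegal
(4,4): flips 1 -> legal
(5,0): no bracket -> illegal
(5,1): no bracket -> illegal
(5,2): flips 2 -> legal
(5,3): no bracket -> illegal
(5,4): no bracket -> illegal
W mobility = 3

Answer: B=3 W=3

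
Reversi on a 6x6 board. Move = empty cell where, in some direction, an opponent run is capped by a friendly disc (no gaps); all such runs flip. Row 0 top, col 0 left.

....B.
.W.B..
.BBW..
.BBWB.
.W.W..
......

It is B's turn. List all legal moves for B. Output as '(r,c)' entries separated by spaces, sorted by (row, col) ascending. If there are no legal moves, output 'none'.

Answer: (0,0) (0,1) (1,2) (1,4) (2,4) (4,4) (5,0) (5,1) (5,2) (5,3) (5,4)

Derivation:
(0,0): flips 1 -> legal
(0,1): flips 1 -> legal
(0,2): no bracket -> illegal
(1,0): no bracket -> illegal
(1,2): flips 1 -> legal
(1,4): flips 1 -> legal
(2,0): no bracket -> illegal
(2,4): flips 1 -> legal
(3,0): no bracket -> illegal
(4,0): no bracket -> illegal
(4,2): no bracket -> illegal
(4,4): flips 1 -> legal
(5,0): flips 1 -> legal
(5,1): flips 1 -> legal
(5,2): flips 1 -> legal
(5,3): flips 3 -> legal
(5,4): flips 1 -> legal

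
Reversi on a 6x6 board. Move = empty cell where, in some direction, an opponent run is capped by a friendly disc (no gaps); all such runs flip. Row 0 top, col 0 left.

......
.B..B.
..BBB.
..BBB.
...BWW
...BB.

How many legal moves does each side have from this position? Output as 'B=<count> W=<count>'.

-- B to move --
(3,5): flips 1 -> legal
(5,5): flips 1 -> legal
B mobility = 2
-- W to move --
(0,0): flips 3 -> legal
(0,1): no bracket -> illegal
(0,2): no bracket -> illegal
(0,3): no bracket -> illegal
(0,4): flips 3 -> legal
(0,5): no bracket -> illegal
(1,0): no bracket -> illegal
(1,2): flips 2 -> legal
(1,3): no bracket -> illegal
(1,5): no bracket -> illegal
(2,0): no bracket -> illegal
(2,1): no bracket -> illegal
(2,5): no bracket -> illegal
(3,1): no bracket -> illegal
(3,5): no bracket -> illegal
(4,1): no bracket -> illegal
(4,2): flips 1 -> legal
(5,2): no bracket -> illegal
(5,5): no bracket -> illegal
W mobility = 4

Answer: B=2 W=4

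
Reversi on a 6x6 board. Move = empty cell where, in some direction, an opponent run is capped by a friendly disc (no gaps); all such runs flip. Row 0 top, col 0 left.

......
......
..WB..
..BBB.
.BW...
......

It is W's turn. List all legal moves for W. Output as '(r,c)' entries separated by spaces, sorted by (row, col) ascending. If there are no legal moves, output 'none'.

Answer: (2,4) (4,0) (4,4)

Derivation:
(1,2): no bracket -> illegal
(1,3): no bracket -> illegal
(1,4): no bracket -> illegal
(2,1): no bracket -> illegal
(2,4): flips 2 -> legal
(2,5): no bracket -> illegal
(3,0): no bracket -> illegal
(3,1): no bracket -> illegal
(3,5): no bracket -> illegal
(4,0): flips 1 -> legal
(4,3): no bracket -> illegal
(4,4): flips 1 -> legal
(4,5): no bracket -> illegal
(5,0): no bracket -> illegal
(5,1): no bracket -> illegal
(5,2): no bracket -> illegal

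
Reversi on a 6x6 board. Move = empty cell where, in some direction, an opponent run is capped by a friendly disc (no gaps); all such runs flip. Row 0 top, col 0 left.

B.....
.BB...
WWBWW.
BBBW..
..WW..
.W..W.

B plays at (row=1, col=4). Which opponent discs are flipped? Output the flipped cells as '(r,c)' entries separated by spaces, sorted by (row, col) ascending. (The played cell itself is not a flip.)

Dir NW: first cell '.' (not opp) -> no flip
Dir N: first cell '.' (not opp) -> no flip
Dir NE: first cell '.' (not opp) -> no flip
Dir W: first cell '.' (not opp) -> no flip
Dir E: first cell '.' (not opp) -> no flip
Dir SW: opp run (2,3) capped by B -> flip
Dir S: opp run (2,4), next='.' -> no flip
Dir SE: first cell '.' (not opp) -> no flip

Answer: (2,3)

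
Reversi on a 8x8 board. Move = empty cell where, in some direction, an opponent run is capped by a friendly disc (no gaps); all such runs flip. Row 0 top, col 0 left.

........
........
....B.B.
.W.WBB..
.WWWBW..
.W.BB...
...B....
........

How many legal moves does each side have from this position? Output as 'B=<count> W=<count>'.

-- B to move --
(2,0): flips 2 -> legal
(2,1): no bracket -> illegal
(2,2): flips 1 -> legal
(2,3): flips 2 -> legal
(3,0): no bracket -> illegal
(3,2): flips 2 -> legal
(3,6): flips 1 -> legal
(4,0): flips 3 -> legal
(4,6): flips 1 -> legal
(5,0): no bracket -> illegal
(5,2): flips 1 -> legal
(5,5): flips 1 -> legal
(5,6): flips 1 -> legal
(6,0): flips 3 -> legal
(6,1): no bracket -> illegal
(6,2): no bracket -> illegal
B mobility = 11
-- W to move --
(1,3): no bracket -> illegal
(1,4): no bracket -> illegal
(1,5): flips 1 -> legal
(1,6): no bracket -> illegal
(1,7): no bracket -> illegal
(2,3): flips 1 -> legal
(2,5): flips 2 -> legal
(2,7): no bracket -> illegal
(3,6): flips 2 -> legal
(3,7): no bracket -> illegal
(4,6): no bracket -> illegal
(5,2): no bracket -> illegal
(5,5): flips 1 -> legal
(6,2): no bracket -> illegal
(6,4): flips 1 -> legal
(6,5): flips 1 -> legal
(7,2): flips 2 -> legal
(7,3): flips 2 -> legal
(7,4): no bracket -> illegal
W mobility = 9

Answer: B=11 W=9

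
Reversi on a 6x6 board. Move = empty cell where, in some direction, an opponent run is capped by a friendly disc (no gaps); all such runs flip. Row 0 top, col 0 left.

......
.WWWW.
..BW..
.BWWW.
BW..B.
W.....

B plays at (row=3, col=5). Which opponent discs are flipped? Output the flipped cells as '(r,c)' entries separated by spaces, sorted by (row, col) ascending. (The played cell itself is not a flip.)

Dir NW: first cell '.' (not opp) -> no flip
Dir N: first cell '.' (not opp) -> no flip
Dir NE: edge -> no flip
Dir W: opp run (3,4) (3,3) (3,2) capped by B -> flip
Dir E: edge -> no flip
Dir SW: first cell 'B' (not opp) -> no flip
Dir S: first cell '.' (not opp) -> no flip
Dir SE: edge -> no flip

Answer: (3,2) (3,3) (3,4)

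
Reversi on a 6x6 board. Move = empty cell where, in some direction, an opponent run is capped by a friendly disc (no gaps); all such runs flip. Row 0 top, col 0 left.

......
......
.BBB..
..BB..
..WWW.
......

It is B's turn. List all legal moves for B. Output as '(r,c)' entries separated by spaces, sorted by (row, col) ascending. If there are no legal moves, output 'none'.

(3,1): no bracket -> illegal
(3,4): no bracket -> illegal
(3,5): no bracket -> illegal
(4,1): no bracket -> illegal
(4,5): no bracket -> illegal
(5,1): flips 1 -> legal
(5,2): flips 1 -> legal
(5,3): flips 1 -> legal
(5,4): flips 1 -> legal
(5,5): flips 1 -> legal

Answer: (5,1) (5,2) (5,3) (5,4) (5,5)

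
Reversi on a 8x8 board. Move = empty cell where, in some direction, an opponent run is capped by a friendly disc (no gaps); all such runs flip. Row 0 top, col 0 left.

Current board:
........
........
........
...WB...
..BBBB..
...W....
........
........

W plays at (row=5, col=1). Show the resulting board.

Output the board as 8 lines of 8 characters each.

Answer: ........
........
........
...WB...
..WBBB..
.W.W....
........
........

Derivation:
Place W at (5,1); scan 8 dirs for brackets.
Dir NW: first cell '.' (not opp) -> no flip
Dir N: first cell '.' (not opp) -> no flip
Dir NE: opp run (4,2) capped by W -> flip
Dir W: first cell '.' (not opp) -> no flip
Dir E: first cell '.' (not opp) -> no flip
Dir SW: first cell '.' (not opp) -> no flip
Dir S: first cell '.' (not opp) -> no flip
Dir SE: first cell '.' (not opp) -> no flip
All flips: (4,2)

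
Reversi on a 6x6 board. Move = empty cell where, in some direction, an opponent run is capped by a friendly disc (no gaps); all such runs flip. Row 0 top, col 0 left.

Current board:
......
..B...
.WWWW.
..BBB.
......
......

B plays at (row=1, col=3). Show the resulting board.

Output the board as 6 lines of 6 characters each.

Place B at (1,3); scan 8 dirs for brackets.
Dir NW: first cell '.' (not opp) -> no flip
Dir N: first cell '.' (not opp) -> no flip
Dir NE: first cell '.' (not opp) -> no flip
Dir W: first cell 'B' (not opp) -> no flip
Dir E: first cell '.' (not opp) -> no flip
Dir SW: opp run (2,2), next='.' -> no flip
Dir S: opp run (2,3) capped by B -> flip
Dir SE: opp run (2,4), next='.' -> no flip
All flips: (2,3)

Answer: ......
..BB..
.WWBW.
..BBB.
......
......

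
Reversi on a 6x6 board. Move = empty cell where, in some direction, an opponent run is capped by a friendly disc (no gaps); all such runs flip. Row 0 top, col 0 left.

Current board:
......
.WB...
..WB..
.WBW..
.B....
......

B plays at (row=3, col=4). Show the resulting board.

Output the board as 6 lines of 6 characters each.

Answer: ......
.WB...
..WB..
.WBBB.
.B....
......

Derivation:
Place B at (3,4); scan 8 dirs for brackets.
Dir NW: first cell 'B' (not opp) -> no flip
Dir N: first cell '.' (not opp) -> no flip
Dir NE: first cell '.' (not opp) -> no flip
Dir W: opp run (3,3) capped by B -> flip
Dir E: first cell '.' (not opp) -> no flip
Dir SW: first cell '.' (not opp) -> no flip
Dir S: first cell '.' (not opp) -> no flip
Dir SE: first cell '.' (not opp) -> no flip
All flips: (3,3)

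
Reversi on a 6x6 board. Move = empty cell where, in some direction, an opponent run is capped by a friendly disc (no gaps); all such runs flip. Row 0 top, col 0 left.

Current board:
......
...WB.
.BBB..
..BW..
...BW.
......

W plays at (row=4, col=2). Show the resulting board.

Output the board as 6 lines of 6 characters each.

Answer: ......
...WB.
.BBB..
..BW..
..WWW.
......

Derivation:
Place W at (4,2); scan 8 dirs for brackets.
Dir NW: first cell '.' (not opp) -> no flip
Dir N: opp run (3,2) (2,2), next='.' -> no flip
Dir NE: first cell 'W' (not opp) -> no flip
Dir W: first cell '.' (not opp) -> no flip
Dir E: opp run (4,3) capped by W -> flip
Dir SW: first cell '.' (not opp) -> no flip
Dir S: first cell '.' (not opp) -> no flip
Dir SE: first cell '.' (not opp) -> no flip
All flips: (4,3)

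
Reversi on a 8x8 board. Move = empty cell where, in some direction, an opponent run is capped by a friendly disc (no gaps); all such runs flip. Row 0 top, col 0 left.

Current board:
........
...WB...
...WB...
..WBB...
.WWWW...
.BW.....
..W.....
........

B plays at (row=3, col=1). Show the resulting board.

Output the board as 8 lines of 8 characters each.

Place B at (3,1); scan 8 dirs for brackets.
Dir NW: first cell '.' (not opp) -> no flip
Dir N: first cell '.' (not opp) -> no flip
Dir NE: first cell '.' (not opp) -> no flip
Dir W: first cell '.' (not opp) -> no flip
Dir E: opp run (3,2) capped by B -> flip
Dir SW: first cell '.' (not opp) -> no flip
Dir S: opp run (4,1) capped by B -> flip
Dir SE: opp run (4,2), next='.' -> no flip
All flips: (3,2) (4,1)

Answer: ........
...WB...
...WB...
.BBBB...
.BWWW...
.BW.....
..W.....
........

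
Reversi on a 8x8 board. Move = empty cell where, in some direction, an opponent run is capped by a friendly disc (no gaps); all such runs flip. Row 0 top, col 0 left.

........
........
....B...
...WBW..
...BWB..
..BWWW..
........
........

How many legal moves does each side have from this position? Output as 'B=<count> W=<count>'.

Answer: B=10 W=8

Derivation:
-- B to move --
(2,2): no bracket -> illegal
(2,3): flips 1 -> legal
(2,5): flips 1 -> legal
(2,6): no bracket -> illegal
(3,2): flips 1 -> legal
(3,6): flips 1 -> legal
(4,2): flips 1 -> legal
(4,6): flips 1 -> legal
(5,6): flips 3 -> legal
(6,2): no bracket -> illegal
(6,3): flips 2 -> legal
(6,4): flips 2 -> legal
(6,5): flips 2 -> legal
(6,6): no bracket -> illegal
B mobility = 10
-- W to move --
(1,3): flips 1 -> legal
(1,4): flips 2 -> legal
(1,5): flips 1 -> legal
(2,3): no bracket -> illegal
(2,5): no bracket -> illegal
(3,2): flips 1 -> legal
(3,6): flips 1 -> legal
(4,1): no bracket -> illegal
(4,2): flips 1 -> legal
(4,6): flips 1 -> legal
(5,1): flips 1 -> legal
(5,6): no bracket -> illegal
(6,1): no bracket -> illegal
(6,2): no bracket -> illegal
(6,3): no bracket -> illegal
W mobility = 8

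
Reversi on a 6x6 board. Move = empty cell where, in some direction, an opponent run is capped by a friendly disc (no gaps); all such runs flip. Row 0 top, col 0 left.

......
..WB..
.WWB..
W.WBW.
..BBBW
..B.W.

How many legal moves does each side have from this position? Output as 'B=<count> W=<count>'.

-- B to move --
(0,1): flips 1 -> legal
(0,2): flips 3 -> legal
(0,3): no bracket -> illegal
(1,0): flips 2 -> legal
(1,1): flips 2 -> legal
(2,0): flips 2 -> legal
(2,4): flips 1 -> legal
(2,5): flips 1 -> legal
(3,1): flips 2 -> legal
(3,5): flips 1 -> legal
(4,0): no bracket -> illegal
(4,1): flips 1 -> legal
(5,3): no bracket -> illegal
(5,5): no bracket -> illegal
B mobility = 10
-- W to move --
(0,2): no bracket -> illegal
(0,3): no bracket -> illegal
(0,4): flips 1 -> legal
(1,4): flips 2 -> legal
(2,4): flips 1 -> legal
(3,1): no bracket -> illegal
(3,5): no bracket -> illegal
(4,1): flips 3 -> legal
(5,1): no bracket -> illegal
(5,3): no bracket -> illegal
(5,5): flips 2 -> legal
W mobility = 5

Answer: B=10 W=5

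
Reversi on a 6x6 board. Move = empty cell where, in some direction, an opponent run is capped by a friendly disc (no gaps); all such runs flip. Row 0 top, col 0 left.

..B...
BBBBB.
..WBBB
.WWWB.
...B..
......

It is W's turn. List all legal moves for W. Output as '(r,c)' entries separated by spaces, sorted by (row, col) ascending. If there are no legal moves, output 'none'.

(0,0): flips 1 -> legal
(0,1): no bracket -> illegal
(0,3): flips 2 -> legal
(0,4): flips 1 -> legal
(0,5): flips 2 -> legal
(1,5): flips 1 -> legal
(2,0): no bracket -> illegal
(2,1): no bracket -> illegal
(3,5): flips 1 -> legal
(4,2): no bracket -> illegal
(4,4): no bracket -> illegal
(4,5): no bracket -> illegal
(5,2): no bracket -> illegal
(5,3): flips 1 -> legal
(5,4): flips 1 -> legal

Answer: (0,0) (0,3) (0,4) (0,5) (1,5) (3,5) (5,3) (5,4)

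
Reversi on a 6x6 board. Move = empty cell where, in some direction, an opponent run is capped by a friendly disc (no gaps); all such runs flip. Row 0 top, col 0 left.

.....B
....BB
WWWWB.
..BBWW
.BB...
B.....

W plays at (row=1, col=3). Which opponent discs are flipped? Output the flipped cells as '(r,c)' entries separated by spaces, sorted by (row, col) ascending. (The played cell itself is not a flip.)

Dir NW: first cell '.' (not opp) -> no flip
Dir N: first cell '.' (not opp) -> no flip
Dir NE: first cell '.' (not opp) -> no flip
Dir W: first cell '.' (not opp) -> no flip
Dir E: opp run (1,4) (1,5), next=edge -> no flip
Dir SW: first cell 'W' (not opp) -> no flip
Dir S: first cell 'W' (not opp) -> no flip
Dir SE: opp run (2,4) capped by W -> flip

Answer: (2,4)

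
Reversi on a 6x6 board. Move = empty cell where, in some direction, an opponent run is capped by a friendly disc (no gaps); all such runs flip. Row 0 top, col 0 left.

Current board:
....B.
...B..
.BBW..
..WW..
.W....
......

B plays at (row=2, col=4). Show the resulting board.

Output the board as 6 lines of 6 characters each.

Place B at (2,4); scan 8 dirs for brackets.
Dir NW: first cell 'B' (not opp) -> no flip
Dir N: first cell '.' (not opp) -> no flip
Dir NE: first cell '.' (not opp) -> no flip
Dir W: opp run (2,3) capped by B -> flip
Dir E: first cell '.' (not opp) -> no flip
Dir SW: opp run (3,3), next='.' -> no flip
Dir S: first cell '.' (not opp) -> no flip
Dir SE: first cell '.' (not opp) -> no flip
All flips: (2,3)

Answer: ....B.
...B..
.BBBB.
..WW..
.W....
......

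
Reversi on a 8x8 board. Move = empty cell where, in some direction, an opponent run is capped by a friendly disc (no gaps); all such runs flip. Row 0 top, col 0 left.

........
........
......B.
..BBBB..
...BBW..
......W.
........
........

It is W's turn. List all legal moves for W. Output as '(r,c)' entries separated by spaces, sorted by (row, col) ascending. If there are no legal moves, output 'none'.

Answer: (2,3) (2,5) (4,2)

Derivation:
(1,5): no bracket -> illegal
(1,6): no bracket -> illegal
(1,7): no bracket -> illegal
(2,1): no bracket -> illegal
(2,2): no bracket -> illegal
(2,3): flips 1 -> legal
(2,4): no bracket -> illegal
(2,5): flips 1 -> legal
(2,7): no bracket -> illegal
(3,1): no bracket -> illegal
(3,6): no bracket -> illegal
(3,7): no bracket -> illegal
(4,1): no bracket -> illegal
(4,2): flips 2 -> legal
(4,6): no bracket -> illegal
(5,2): no bracket -> illegal
(5,3): no bracket -> illegal
(5,4): no bracket -> illegal
(5,5): no bracket -> illegal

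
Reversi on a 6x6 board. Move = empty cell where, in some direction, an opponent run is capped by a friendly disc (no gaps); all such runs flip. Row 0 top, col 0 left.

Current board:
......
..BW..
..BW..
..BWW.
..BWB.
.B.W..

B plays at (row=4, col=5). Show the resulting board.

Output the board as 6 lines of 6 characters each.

Answer: ......
..BW..
..BB..
..BWB.
..BWBB
.B.W..

Derivation:
Place B at (4,5); scan 8 dirs for brackets.
Dir NW: opp run (3,4) (2,3) capped by B -> flip
Dir N: first cell '.' (not opp) -> no flip
Dir NE: edge -> no flip
Dir W: first cell 'B' (not opp) -> no flip
Dir E: edge -> no flip
Dir SW: first cell '.' (not opp) -> no flip
Dir S: first cell '.' (not opp) -> no flip
Dir SE: edge -> no flip
All flips: (2,3) (3,4)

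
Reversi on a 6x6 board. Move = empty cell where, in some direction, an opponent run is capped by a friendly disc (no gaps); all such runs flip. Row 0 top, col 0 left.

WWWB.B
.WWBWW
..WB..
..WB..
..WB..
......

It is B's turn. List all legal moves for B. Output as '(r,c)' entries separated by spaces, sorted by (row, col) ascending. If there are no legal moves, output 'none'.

Answer: (1,0) (2,1) (2,5) (3,1) (4,1) (5,1)

Derivation:
(0,4): no bracket -> illegal
(1,0): flips 2 -> legal
(2,0): no bracket -> illegal
(2,1): flips 3 -> legal
(2,4): no bracket -> illegal
(2,5): flips 2 -> legal
(3,1): flips 2 -> legal
(4,1): flips 2 -> legal
(5,1): flips 1 -> legal
(5,2): no bracket -> illegal
(5,3): no bracket -> illegal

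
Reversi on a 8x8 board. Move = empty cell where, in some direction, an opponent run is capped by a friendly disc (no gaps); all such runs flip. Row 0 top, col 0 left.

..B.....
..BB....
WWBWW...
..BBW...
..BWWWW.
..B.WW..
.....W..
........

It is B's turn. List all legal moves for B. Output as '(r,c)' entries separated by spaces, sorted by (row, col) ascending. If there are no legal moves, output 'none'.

(1,0): flips 1 -> legal
(1,1): no bracket -> illegal
(1,4): flips 1 -> legal
(1,5): flips 1 -> legal
(2,5): flips 4 -> legal
(3,0): flips 1 -> legal
(3,1): no bracket -> illegal
(3,5): flips 2 -> legal
(3,6): no bracket -> illegal
(3,7): no bracket -> illegal
(4,7): flips 4 -> legal
(5,3): flips 1 -> legal
(5,6): flips 3 -> legal
(5,7): no bracket -> illegal
(6,3): no bracket -> illegal
(6,4): no bracket -> illegal
(6,6): flips 2 -> legal
(7,4): no bracket -> illegal
(7,5): no bracket -> illegal
(7,6): flips 3 -> legal

Answer: (1,0) (1,4) (1,5) (2,5) (3,0) (3,5) (4,7) (5,3) (5,6) (6,6) (7,6)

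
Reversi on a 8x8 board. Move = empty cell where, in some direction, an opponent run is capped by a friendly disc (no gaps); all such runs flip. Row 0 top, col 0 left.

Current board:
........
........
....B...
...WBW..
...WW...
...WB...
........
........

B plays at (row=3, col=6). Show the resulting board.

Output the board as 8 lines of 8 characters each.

Place B at (3,6); scan 8 dirs for brackets.
Dir NW: first cell '.' (not opp) -> no flip
Dir N: first cell '.' (not opp) -> no flip
Dir NE: first cell '.' (not opp) -> no flip
Dir W: opp run (3,5) capped by B -> flip
Dir E: first cell '.' (not opp) -> no flip
Dir SW: first cell '.' (not opp) -> no flip
Dir S: first cell '.' (not opp) -> no flip
Dir SE: first cell '.' (not opp) -> no flip
All flips: (3,5)

Answer: ........
........
....B...
...WBBB.
...WW...
...WB...
........
........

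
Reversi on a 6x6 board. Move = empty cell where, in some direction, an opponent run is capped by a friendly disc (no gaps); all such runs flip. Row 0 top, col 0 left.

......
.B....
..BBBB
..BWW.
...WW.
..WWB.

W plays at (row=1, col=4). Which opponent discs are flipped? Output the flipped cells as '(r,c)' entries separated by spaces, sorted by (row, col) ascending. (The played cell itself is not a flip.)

Dir NW: first cell '.' (not opp) -> no flip
Dir N: first cell '.' (not opp) -> no flip
Dir NE: first cell '.' (not opp) -> no flip
Dir W: first cell '.' (not opp) -> no flip
Dir E: first cell '.' (not opp) -> no flip
Dir SW: opp run (2,3) (3,2), next='.' -> no flip
Dir S: opp run (2,4) capped by W -> flip
Dir SE: opp run (2,5), next=edge -> no flip

Answer: (2,4)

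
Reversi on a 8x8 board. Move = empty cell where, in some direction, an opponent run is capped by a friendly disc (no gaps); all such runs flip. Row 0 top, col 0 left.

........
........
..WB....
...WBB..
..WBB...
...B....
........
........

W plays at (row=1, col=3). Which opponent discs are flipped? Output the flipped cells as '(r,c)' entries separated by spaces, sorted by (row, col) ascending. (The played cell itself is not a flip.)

Dir NW: first cell '.' (not opp) -> no flip
Dir N: first cell '.' (not opp) -> no flip
Dir NE: first cell '.' (not opp) -> no flip
Dir W: first cell '.' (not opp) -> no flip
Dir E: first cell '.' (not opp) -> no flip
Dir SW: first cell 'W' (not opp) -> no flip
Dir S: opp run (2,3) capped by W -> flip
Dir SE: first cell '.' (not opp) -> no flip

Answer: (2,3)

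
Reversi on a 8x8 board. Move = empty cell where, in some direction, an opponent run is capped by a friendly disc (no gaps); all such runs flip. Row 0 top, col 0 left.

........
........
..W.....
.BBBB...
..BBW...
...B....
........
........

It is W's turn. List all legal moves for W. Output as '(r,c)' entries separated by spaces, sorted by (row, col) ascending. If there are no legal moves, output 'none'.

(2,0): no bracket -> illegal
(2,1): no bracket -> illegal
(2,3): no bracket -> illegal
(2,4): flips 1 -> legal
(2,5): no bracket -> illegal
(3,0): no bracket -> illegal
(3,5): no bracket -> illegal
(4,0): flips 1 -> legal
(4,1): flips 2 -> legal
(4,5): no bracket -> illegal
(5,1): no bracket -> illegal
(5,2): flips 2 -> legal
(5,4): no bracket -> illegal
(6,2): flips 1 -> legal
(6,3): no bracket -> illegal
(6,4): no bracket -> illegal

Answer: (2,4) (4,0) (4,1) (5,2) (6,2)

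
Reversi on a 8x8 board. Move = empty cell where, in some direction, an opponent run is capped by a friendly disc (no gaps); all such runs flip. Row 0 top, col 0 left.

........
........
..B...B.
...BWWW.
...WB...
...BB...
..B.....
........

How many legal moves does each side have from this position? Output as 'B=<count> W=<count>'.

Answer: B=5 W=9

Derivation:
-- B to move --
(2,3): no bracket -> illegal
(2,4): flips 1 -> legal
(2,5): no bracket -> illegal
(2,7): no bracket -> illegal
(3,2): flips 1 -> legal
(3,7): flips 3 -> legal
(4,2): flips 1 -> legal
(4,5): no bracket -> illegal
(4,6): flips 1 -> legal
(4,7): no bracket -> illegal
(5,2): no bracket -> illegal
B mobility = 5
-- W to move --
(1,1): no bracket -> illegal
(1,2): no bracket -> illegal
(1,3): no bracket -> illegal
(1,5): no bracket -> illegal
(1,6): flips 1 -> legal
(1,7): flips 1 -> legal
(2,1): no bracket -> illegal
(2,3): flips 1 -> legal
(2,4): no bracket -> illegal
(2,5): no bracket -> illegal
(2,7): no bracket -> illegal
(3,1): no bracket -> illegal
(3,2): flips 1 -> legal
(3,7): no bracket -> illegal
(4,2): no bracket -> illegal
(4,5): flips 1 -> legal
(5,1): no bracket -> illegal
(5,2): no bracket -> illegal
(5,5): no bracket -> illegal
(6,1): no bracket -> illegal
(6,3): flips 1 -> legal
(6,4): flips 2 -> legal
(6,5): flips 1 -> legal
(7,1): flips 3 -> legal
(7,2): no bracket -> illegal
(7,3): no bracket -> illegal
W mobility = 9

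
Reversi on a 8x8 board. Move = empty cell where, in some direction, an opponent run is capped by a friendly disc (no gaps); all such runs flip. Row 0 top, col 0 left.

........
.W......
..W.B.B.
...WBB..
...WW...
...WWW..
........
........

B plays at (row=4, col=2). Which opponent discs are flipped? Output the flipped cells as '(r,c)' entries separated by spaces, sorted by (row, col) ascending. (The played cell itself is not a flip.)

Answer: (3,3)

Derivation:
Dir NW: first cell '.' (not opp) -> no flip
Dir N: first cell '.' (not opp) -> no flip
Dir NE: opp run (3,3) capped by B -> flip
Dir W: first cell '.' (not opp) -> no flip
Dir E: opp run (4,3) (4,4), next='.' -> no flip
Dir SW: first cell '.' (not opp) -> no flip
Dir S: first cell '.' (not opp) -> no flip
Dir SE: opp run (5,3), next='.' -> no flip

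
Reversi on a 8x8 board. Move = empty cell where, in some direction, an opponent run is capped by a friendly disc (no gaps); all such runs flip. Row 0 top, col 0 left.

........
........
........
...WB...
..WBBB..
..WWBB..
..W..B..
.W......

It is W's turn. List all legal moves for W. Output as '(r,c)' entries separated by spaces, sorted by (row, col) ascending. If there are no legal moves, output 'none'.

(2,3): no bracket -> illegal
(2,4): no bracket -> illegal
(2,5): flips 2 -> legal
(3,2): no bracket -> illegal
(3,5): flips 2 -> legal
(3,6): no bracket -> illegal
(4,6): flips 3 -> legal
(5,6): flips 2 -> legal
(6,3): no bracket -> illegal
(6,4): no bracket -> illegal
(6,6): flips 2 -> legal
(7,4): no bracket -> illegal
(7,5): no bracket -> illegal
(7,6): no bracket -> illegal

Answer: (2,5) (3,5) (4,6) (5,6) (6,6)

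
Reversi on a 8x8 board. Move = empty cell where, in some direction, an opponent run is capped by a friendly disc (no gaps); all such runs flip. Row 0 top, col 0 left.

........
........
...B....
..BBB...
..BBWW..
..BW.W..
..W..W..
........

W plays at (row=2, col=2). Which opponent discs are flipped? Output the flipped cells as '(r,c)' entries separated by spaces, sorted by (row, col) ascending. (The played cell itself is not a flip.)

Dir NW: first cell '.' (not opp) -> no flip
Dir N: first cell '.' (not opp) -> no flip
Dir NE: first cell '.' (not opp) -> no flip
Dir W: first cell '.' (not opp) -> no flip
Dir E: opp run (2,3), next='.' -> no flip
Dir SW: first cell '.' (not opp) -> no flip
Dir S: opp run (3,2) (4,2) (5,2) capped by W -> flip
Dir SE: opp run (3,3) capped by W -> flip

Answer: (3,2) (3,3) (4,2) (5,2)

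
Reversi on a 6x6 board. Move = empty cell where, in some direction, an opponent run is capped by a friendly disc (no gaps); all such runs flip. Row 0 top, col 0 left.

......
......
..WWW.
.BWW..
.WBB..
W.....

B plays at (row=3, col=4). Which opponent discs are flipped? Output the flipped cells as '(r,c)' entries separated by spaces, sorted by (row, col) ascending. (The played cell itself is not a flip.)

Dir NW: opp run (2,3), next='.' -> no flip
Dir N: opp run (2,4), next='.' -> no flip
Dir NE: first cell '.' (not opp) -> no flip
Dir W: opp run (3,3) (3,2) capped by B -> flip
Dir E: first cell '.' (not opp) -> no flip
Dir SW: first cell 'B' (not opp) -> no flip
Dir S: first cell '.' (not opp) -> no flip
Dir SE: first cell '.' (not opp) -> no flip

Answer: (3,2) (3,3)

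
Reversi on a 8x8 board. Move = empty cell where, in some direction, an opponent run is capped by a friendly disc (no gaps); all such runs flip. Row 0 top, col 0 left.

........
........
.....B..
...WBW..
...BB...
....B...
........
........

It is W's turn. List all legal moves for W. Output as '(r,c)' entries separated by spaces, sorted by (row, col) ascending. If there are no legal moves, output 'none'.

(1,4): no bracket -> illegal
(1,5): flips 1 -> legal
(1,6): no bracket -> illegal
(2,3): no bracket -> illegal
(2,4): no bracket -> illegal
(2,6): no bracket -> illegal
(3,2): no bracket -> illegal
(3,6): no bracket -> illegal
(4,2): no bracket -> illegal
(4,5): no bracket -> illegal
(5,2): no bracket -> illegal
(5,3): flips 2 -> legal
(5,5): flips 1 -> legal
(6,3): no bracket -> illegal
(6,4): no bracket -> illegal
(6,5): no bracket -> illegal

Answer: (1,5) (5,3) (5,5)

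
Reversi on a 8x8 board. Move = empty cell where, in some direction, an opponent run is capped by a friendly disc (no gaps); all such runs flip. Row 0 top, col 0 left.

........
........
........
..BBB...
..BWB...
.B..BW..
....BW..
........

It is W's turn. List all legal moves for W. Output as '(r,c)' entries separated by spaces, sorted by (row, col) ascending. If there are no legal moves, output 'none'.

(2,1): flips 1 -> legal
(2,2): flips 2 -> legal
(2,3): flips 1 -> legal
(2,4): no bracket -> illegal
(2,5): flips 1 -> legal
(3,1): no bracket -> illegal
(3,5): no bracket -> illegal
(4,0): no bracket -> illegal
(4,1): flips 1 -> legal
(4,5): flips 1 -> legal
(5,0): no bracket -> illegal
(5,2): no bracket -> illegal
(5,3): flips 1 -> legal
(6,0): no bracket -> illegal
(6,1): no bracket -> illegal
(6,2): no bracket -> illegal
(6,3): flips 1 -> legal
(7,3): flips 1 -> legal
(7,4): no bracket -> illegal
(7,5): no bracket -> illegal

Answer: (2,1) (2,2) (2,3) (2,5) (4,1) (4,5) (5,3) (6,3) (7,3)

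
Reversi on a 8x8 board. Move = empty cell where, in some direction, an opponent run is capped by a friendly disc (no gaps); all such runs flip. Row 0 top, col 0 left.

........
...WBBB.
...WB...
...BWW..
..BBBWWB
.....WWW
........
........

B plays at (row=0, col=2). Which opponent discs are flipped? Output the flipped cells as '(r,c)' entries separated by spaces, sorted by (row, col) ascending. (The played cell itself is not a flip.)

Answer: (1,3)

Derivation:
Dir NW: edge -> no flip
Dir N: edge -> no flip
Dir NE: edge -> no flip
Dir W: first cell '.' (not opp) -> no flip
Dir E: first cell '.' (not opp) -> no flip
Dir SW: first cell '.' (not opp) -> no flip
Dir S: first cell '.' (not opp) -> no flip
Dir SE: opp run (1,3) capped by B -> flip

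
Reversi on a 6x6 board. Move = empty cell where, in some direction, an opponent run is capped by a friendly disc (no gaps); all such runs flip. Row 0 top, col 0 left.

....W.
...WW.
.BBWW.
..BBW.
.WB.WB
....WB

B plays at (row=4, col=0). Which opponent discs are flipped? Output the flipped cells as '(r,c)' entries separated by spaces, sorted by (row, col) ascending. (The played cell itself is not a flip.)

Answer: (4,1)

Derivation:
Dir NW: edge -> no flip
Dir N: first cell '.' (not opp) -> no flip
Dir NE: first cell '.' (not opp) -> no flip
Dir W: edge -> no flip
Dir E: opp run (4,1) capped by B -> flip
Dir SW: edge -> no flip
Dir S: first cell '.' (not opp) -> no flip
Dir SE: first cell '.' (not opp) -> no flip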